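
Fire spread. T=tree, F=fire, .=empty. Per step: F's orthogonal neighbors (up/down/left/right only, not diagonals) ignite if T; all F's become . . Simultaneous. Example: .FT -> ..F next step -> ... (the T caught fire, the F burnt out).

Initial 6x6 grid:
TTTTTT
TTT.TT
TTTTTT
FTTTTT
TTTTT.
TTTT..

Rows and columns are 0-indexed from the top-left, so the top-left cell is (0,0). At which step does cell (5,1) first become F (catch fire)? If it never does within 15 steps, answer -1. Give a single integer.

Step 1: cell (5,1)='T' (+3 fires, +1 burnt)
Step 2: cell (5,1)='T' (+5 fires, +3 burnt)
Step 3: cell (5,1)='F' (+6 fires, +5 burnt)
  -> target ignites at step 3
Step 4: cell (5,1)='.' (+6 fires, +6 burnt)
Step 5: cell (5,1)='.' (+5 fires, +6 burnt)
Step 6: cell (5,1)='.' (+3 fires, +5 burnt)
Step 7: cell (5,1)='.' (+2 fires, +3 burnt)
Step 8: cell (5,1)='.' (+1 fires, +2 burnt)
Step 9: cell (5,1)='.' (+0 fires, +1 burnt)
  fire out at step 9

3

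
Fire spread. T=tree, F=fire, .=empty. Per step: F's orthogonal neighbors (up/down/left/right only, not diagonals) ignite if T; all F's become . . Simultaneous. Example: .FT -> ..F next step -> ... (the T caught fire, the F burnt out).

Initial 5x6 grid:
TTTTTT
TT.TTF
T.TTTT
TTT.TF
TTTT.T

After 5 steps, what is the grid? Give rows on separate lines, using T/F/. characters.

Step 1: 5 trees catch fire, 2 burn out
  TTTTTF
  TT.TF.
  T.TTTF
  TTT.F.
  TTTT.F
Step 2: 3 trees catch fire, 5 burn out
  TTTTF.
  TT.F..
  T.TTF.
  TTT...
  TTTT..
Step 3: 2 trees catch fire, 3 burn out
  TTTF..
  TT....
  T.TF..
  TTT...
  TTTT..
Step 4: 2 trees catch fire, 2 burn out
  TTF...
  TT....
  T.F...
  TTT...
  TTTT..
Step 5: 2 trees catch fire, 2 burn out
  TF....
  TT....
  T.....
  TTF...
  TTTT..

TF....
TT....
T.....
TTF...
TTTT..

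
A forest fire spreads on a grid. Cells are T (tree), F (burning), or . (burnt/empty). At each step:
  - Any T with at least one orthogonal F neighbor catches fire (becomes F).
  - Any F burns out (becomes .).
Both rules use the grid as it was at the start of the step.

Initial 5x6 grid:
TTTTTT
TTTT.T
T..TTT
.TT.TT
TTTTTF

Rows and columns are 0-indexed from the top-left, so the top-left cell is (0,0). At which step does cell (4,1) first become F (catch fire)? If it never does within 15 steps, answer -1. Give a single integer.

Step 1: cell (4,1)='T' (+2 fires, +1 burnt)
Step 2: cell (4,1)='T' (+3 fires, +2 burnt)
Step 3: cell (4,1)='T' (+3 fires, +3 burnt)
Step 4: cell (4,1)='F' (+4 fires, +3 burnt)
  -> target ignites at step 4
Step 5: cell (4,1)='.' (+4 fires, +4 burnt)
Step 6: cell (4,1)='.' (+2 fires, +4 burnt)
Step 7: cell (4,1)='.' (+2 fires, +2 burnt)
Step 8: cell (4,1)='.' (+2 fires, +2 burnt)
Step 9: cell (4,1)='.' (+2 fires, +2 burnt)
Step 10: cell (4,1)='.' (+0 fires, +2 burnt)
  fire out at step 10

4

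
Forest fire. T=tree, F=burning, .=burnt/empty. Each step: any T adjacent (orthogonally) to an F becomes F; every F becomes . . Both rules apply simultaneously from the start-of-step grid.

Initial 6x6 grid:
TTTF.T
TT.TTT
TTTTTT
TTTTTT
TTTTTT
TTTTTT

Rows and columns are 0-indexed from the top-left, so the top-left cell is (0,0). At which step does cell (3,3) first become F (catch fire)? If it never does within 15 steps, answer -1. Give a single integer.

Step 1: cell (3,3)='T' (+2 fires, +1 burnt)
Step 2: cell (3,3)='T' (+3 fires, +2 burnt)
Step 3: cell (3,3)='F' (+6 fires, +3 burnt)
  -> target ignites at step 3
Step 4: cell (3,3)='.' (+7 fires, +6 burnt)
Step 5: cell (3,3)='.' (+6 fires, +7 burnt)
Step 6: cell (3,3)='.' (+5 fires, +6 burnt)
Step 7: cell (3,3)='.' (+3 fires, +5 burnt)
Step 8: cell (3,3)='.' (+1 fires, +3 burnt)
Step 9: cell (3,3)='.' (+0 fires, +1 burnt)
  fire out at step 9

3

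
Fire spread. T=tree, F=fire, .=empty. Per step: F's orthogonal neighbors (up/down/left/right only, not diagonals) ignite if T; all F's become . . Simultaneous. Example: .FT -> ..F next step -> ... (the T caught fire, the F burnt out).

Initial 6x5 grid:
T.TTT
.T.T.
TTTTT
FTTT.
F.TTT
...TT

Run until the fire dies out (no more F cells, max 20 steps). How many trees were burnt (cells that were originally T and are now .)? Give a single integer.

Answer: 18

Derivation:
Step 1: +2 fires, +2 burnt (F count now 2)
Step 2: +2 fires, +2 burnt (F count now 2)
Step 3: +4 fires, +2 burnt (F count now 4)
Step 4: +2 fires, +4 burnt (F count now 2)
Step 5: +4 fires, +2 burnt (F count now 4)
Step 6: +2 fires, +4 burnt (F count now 2)
Step 7: +2 fires, +2 burnt (F count now 2)
Step 8: +0 fires, +2 burnt (F count now 0)
Fire out after step 8
Initially T: 19, now '.': 29
Total burnt (originally-T cells now '.'): 18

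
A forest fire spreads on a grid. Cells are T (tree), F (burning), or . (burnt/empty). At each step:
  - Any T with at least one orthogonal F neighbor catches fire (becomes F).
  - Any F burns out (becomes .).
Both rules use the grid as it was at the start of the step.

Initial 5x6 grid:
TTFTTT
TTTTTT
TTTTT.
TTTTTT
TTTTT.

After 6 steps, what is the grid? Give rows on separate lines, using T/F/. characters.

Step 1: 3 trees catch fire, 1 burn out
  TF.FTT
  TTFTTT
  TTTTT.
  TTTTTT
  TTTTT.
Step 2: 5 trees catch fire, 3 burn out
  F...FT
  TF.FTT
  TTFTT.
  TTTTTT
  TTTTT.
Step 3: 6 trees catch fire, 5 burn out
  .....F
  F...FT
  TF.FT.
  TTFTTT
  TTTTT.
Step 4: 6 trees catch fire, 6 burn out
  ......
  .....F
  F...F.
  TF.FTT
  TTFTT.
Step 5: 4 trees catch fire, 6 burn out
  ......
  ......
  ......
  F...FT
  TF.FT.
Step 6: 3 trees catch fire, 4 burn out
  ......
  ......
  ......
  .....F
  F...F.

......
......
......
.....F
F...F.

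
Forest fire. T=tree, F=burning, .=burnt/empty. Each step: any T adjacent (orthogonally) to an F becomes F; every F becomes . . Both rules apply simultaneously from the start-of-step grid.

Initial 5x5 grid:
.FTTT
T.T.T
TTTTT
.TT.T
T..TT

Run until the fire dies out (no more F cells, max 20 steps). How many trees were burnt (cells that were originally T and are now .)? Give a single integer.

Answer: 16

Derivation:
Step 1: +1 fires, +1 burnt (F count now 1)
Step 2: +2 fires, +1 burnt (F count now 2)
Step 3: +2 fires, +2 burnt (F count now 2)
Step 4: +4 fires, +2 burnt (F count now 4)
Step 5: +3 fires, +4 burnt (F count now 3)
Step 6: +2 fires, +3 burnt (F count now 2)
Step 7: +1 fires, +2 burnt (F count now 1)
Step 8: +1 fires, +1 burnt (F count now 1)
Step 9: +0 fires, +1 burnt (F count now 0)
Fire out after step 9
Initially T: 17, now '.': 24
Total burnt (originally-T cells now '.'): 16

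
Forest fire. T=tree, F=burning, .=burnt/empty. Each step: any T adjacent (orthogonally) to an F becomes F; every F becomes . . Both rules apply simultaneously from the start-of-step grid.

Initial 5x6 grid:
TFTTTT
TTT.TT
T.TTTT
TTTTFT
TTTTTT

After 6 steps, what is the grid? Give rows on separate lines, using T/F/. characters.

Step 1: 7 trees catch fire, 2 burn out
  F.FTTT
  TFT.TT
  T.TTFT
  TTTF.F
  TTTTFT
Step 2: 9 trees catch fire, 7 burn out
  ...FTT
  F.F.FT
  T.TF.F
  TTF...
  TTTF.F
Step 3: 6 trees catch fire, 9 burn out
  ....FT
  .....F
  F.F...
  TF....
  TTF...
Step 4: 3 trees catch fire, 6 burn out
  .....F
  ......
  ......
  F.....
  TF....
Step 5: 1 trees catch fire, 3 burn out
  ......
  ......
  ......
  ......
  F.....
Step 6: 0 trees catch fire, 1 burn out
  ......
  ......
  ......
  ......
  ......

......
......
......
......
......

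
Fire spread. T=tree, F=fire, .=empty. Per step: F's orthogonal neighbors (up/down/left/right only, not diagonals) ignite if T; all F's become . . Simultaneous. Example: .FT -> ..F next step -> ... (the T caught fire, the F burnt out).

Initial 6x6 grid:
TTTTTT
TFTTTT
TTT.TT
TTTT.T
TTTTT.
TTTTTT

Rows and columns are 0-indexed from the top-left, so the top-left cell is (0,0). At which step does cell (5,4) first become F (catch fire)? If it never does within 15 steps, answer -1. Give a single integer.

Step 1: cell (5,4)='T' (+4 fires, +1 burnt)
Step 2: cell (5,4)='T' (+6 fires, +4 burnt)
Step 3: cell (5,4)='T' (+5 fires, +6 burnt)
Step 4: cell (5,4)='T' (+7 fires, +5 burnt)
Step 5: cell (5,4)='T' (+5 fires, +7 burnt)
Step 6: cell (5,4)='T' (+3 fires, +5 burnt)
Step 7: cell (5,4)='F' (+1 fires, +3 burnt)
  -> target ignites at step 7
Step 8: cell (5,4)='.' (+1 fires, +1 burnt)
Step 9: cell (5,4)='.' (+0 fires, +1 burnt)
  fire out at step 9

7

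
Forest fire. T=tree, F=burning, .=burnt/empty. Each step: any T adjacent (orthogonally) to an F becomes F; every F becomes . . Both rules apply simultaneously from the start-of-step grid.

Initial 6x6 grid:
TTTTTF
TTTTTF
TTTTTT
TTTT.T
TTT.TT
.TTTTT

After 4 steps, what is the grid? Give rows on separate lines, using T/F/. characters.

Step 1: 3 trees catch fire, 2 burn out
  TTTTF.
  TTTTF.
  TTTTTF
  TTTT.T
  TTT.TT
  .TTTTT
Step 2: 4 trees catch fire, 3 burn out
  TTTF..
  TTTF..
  TTTTF.
  TTTT.F
  TTT.TT
  .TTTTT
Step 3: 4 trees catch fire, 4 burn out
  TTF...
  TTF...
  TTTF..
  TTTT..
  TTT.TF
  .TTTTT
Step 4: 6 trees catch fire, 4 burn out
  TF....
  TF....
  TTF...
  TTTF..
  TTT.F.
  .TTTTF

TF....
TF....
TTF...
TTTF..
TTT.F.
.TTTTF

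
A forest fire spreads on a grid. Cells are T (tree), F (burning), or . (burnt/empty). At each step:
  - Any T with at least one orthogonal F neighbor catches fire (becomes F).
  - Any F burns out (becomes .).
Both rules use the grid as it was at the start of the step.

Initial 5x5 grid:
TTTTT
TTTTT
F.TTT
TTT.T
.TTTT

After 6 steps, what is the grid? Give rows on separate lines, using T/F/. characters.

Step 1: 2 trees catch fire, 1 burn out
  TTTTT
  FTTTT
  ..TTT
  FTT.T
  .TTTT
Step 2: 3 trees catch fire, 2 burn out
  FTTTT
  .FTTT
  ..TTT
  .FT.T
  .TTTT
Step 3: 4 trees catch fire, 3 burn out
  .FTTT
  ..FTT
  ..TTT
  ..F.T
  .FTTT
Step 4: 4 trees catch fire, 4 burn out
  ..FTT
  ...FT
  ..FTT
  ....T
  ..FTT
Step 5: 4 trees catch fire, 4 burn out
  ...FT
  ....F
  ...FT
  ....T
  ...FT
Step 6: 3 trees catch fire, 4 burn out
  ....F
  .....
  ....F
  ....T
  ....F

....F
.....
....F
....T
....F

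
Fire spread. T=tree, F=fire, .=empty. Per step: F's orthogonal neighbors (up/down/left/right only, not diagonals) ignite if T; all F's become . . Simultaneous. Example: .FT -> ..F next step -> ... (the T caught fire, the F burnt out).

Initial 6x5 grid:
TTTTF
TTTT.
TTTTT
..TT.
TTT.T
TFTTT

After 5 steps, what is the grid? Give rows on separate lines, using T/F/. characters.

Step 1: 4 trees catch fire, 2 burn out
  TTTF.
  TTTT.
  TTTTT
  ..TT.
  TFT.T
  F.FTT
Step 2: 5 trees catch fire, 4 burn out
  TTF..
  TTTF.
  TTTTT
  ..TT.
  F.F.T
  ...FT
Step 3: 5 trees catch fire, 5 burn out
  TF...
  TTF..
  TTTFT
  ..FT.
  ....T
  ....F
Step 4: 6 trees catch fire, 5 burn out
  F....
  TF...
  TTF.F
  ...F.
  ....F
  .....
Step 5: 2 trees catch fire, 6 burn out
  .....
  F....
  TF...
  .....
  .....
  .....

.....
F....
TF...
.....
.....
.....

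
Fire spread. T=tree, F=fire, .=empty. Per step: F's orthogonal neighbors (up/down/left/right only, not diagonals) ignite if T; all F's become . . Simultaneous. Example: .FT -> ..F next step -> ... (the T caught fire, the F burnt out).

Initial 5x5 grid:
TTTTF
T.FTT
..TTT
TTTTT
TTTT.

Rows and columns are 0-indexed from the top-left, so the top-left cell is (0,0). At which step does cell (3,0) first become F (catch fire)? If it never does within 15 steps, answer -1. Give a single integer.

Step 1: cell (3,0)='T' (+5 fires, +2 burnt)
Step 2: cell (3,0)='T' (+4 fires, +5 burnt)
Step 3: cell (3,0)='T' (+5 fires, +4 burnt)
Step 4: cell (3,0)='F' (+4 fires, +5 burnt)
  -> target ignites at step 4
Step 5: cell (3,0)='.' (+1 fires, +4 burnt)
Step 6: cell (3,0)='.' (+0 fires, +1 burnt)
  fire out at step 6

4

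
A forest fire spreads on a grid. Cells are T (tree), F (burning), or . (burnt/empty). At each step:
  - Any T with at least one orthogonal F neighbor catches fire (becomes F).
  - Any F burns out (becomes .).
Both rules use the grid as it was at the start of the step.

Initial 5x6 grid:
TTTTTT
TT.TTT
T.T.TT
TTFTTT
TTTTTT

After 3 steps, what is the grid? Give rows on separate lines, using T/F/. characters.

Step 1: 4 trees catch fire, 1 burn out
  TTTTTT
  TT.TTT
  T.F.TT
  TF.FTT
  TTFTTT
Step 2: 4 trees catch fire, 4 burn out
  TTTTTT
  TT.TTT
  T...TT
  F...FT
  TF.FTT
Step 3: 5 trees catch fire, 4 burn out
  TTTTTT
  TT.TTT
  F...FT
  .....F
  F...FT

TTTTTT
TT.TTT
F...FT
.....F
F...FT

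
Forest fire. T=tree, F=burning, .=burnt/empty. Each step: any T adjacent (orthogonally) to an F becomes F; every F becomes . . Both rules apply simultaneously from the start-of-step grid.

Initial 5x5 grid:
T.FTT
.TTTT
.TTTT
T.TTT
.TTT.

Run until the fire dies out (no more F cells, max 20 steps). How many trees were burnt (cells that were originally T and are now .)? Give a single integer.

Step 1: +2 fires, +1 burnt (F count now 2)
Step 2: +4 fires, +2 burnt (F count now 4)
Step 3: +4 fires, +4 burnt (F count now 4)
Step 4: +3 fires, +4 burnt (F count now 3)
Step 5: +3 fires, +3 burnt (F count now 3)
Step 6: +0 fires, +3 burnt (F count now 0)
Fire out after step 6
Initially T: 18, now '.': 23
Total burnt (originally-T cells now '.'): 16

Answer: 16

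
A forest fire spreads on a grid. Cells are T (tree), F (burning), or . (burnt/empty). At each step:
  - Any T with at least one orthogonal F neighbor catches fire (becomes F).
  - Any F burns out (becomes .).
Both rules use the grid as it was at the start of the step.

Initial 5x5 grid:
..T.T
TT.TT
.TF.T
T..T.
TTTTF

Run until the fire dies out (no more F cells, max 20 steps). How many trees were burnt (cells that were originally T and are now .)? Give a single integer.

Step 1: +2 fires, +2 burnt (F count now 2)
Step 2: +3 fires, +2 burnt (F count now 3)
Step 3: +2 fires, +3 burnt (F count now 2)
Step 4: +1 fires, +2 burnt (F count now 1)
Step 5: +1 fires, +1 burnt (F count now 1)
Step 6: +0 fires, +1 burnt (F count now 0)
Fire out after step 6
Initially T: 14, now '.': 20
Total burnt (originally-T cells now '.'): 9

Answer: 9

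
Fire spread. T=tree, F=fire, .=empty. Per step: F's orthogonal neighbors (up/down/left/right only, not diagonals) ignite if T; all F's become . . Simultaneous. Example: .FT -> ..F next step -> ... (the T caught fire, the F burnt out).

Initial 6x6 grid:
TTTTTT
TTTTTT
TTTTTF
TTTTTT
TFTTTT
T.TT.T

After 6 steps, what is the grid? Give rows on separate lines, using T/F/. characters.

Step 1: 6 trees catch fire, 2 burn out
  TTTTTT
  TTTTTF
  TTTTF.
  TFTTTF
  F.FTTT
  T.TT.T
Step 2: 11 trees catch fire, 6 burn out
  TTTTTF
  TTTTF.
  TFTF..
  F.FTF.
  ...FTF
  F.FT.T
Step 3: 9 trees catch fire, 11 burn out
  TTTTF.
  TFTF..
  F.F...
  ...F..
  ....F.
  ...F.F
Step 4: 4 trees catch fire, 9 burn out
  TFTF..
  F.F...
  ......
  ......
  ......
  ......
Step 5: 2 trees catch fire, 4 burn out
  F.F...
  ......
  ......
  ......
  ......
  ......
Step 6: 0 trees catch fire, 2 burn out
  ......
  ......
  ......
  ......
  ......
  ......

......
......
......
......
......
......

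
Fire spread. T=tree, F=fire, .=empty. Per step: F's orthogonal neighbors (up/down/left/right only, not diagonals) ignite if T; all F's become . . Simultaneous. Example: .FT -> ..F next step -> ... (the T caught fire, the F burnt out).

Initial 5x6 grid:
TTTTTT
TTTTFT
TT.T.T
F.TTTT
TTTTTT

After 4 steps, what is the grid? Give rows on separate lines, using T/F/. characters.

Step 1: 5 trees catch fire, 2 burn out
  TTTTFT
  TTTF.F
  FT.T.T
  ..TTTT
  FTTTTT
Step 2: 8 trees catch fire, 5 burn out
  TTTF.F
  FTF...
  .F.F.F
  ..TTTT
  .FTTTT
Step 3: 6 trees catch fire, 8 burn out
  FTF...
  .F....
  ......
  ..TFTF
  ..FTTT
Step 4: 5 trees catch fire, 6 burn out
  .F....
  ......
  ......
  ..F.F.
  ...FTF

.F....
......
......
..F.F.
...FTF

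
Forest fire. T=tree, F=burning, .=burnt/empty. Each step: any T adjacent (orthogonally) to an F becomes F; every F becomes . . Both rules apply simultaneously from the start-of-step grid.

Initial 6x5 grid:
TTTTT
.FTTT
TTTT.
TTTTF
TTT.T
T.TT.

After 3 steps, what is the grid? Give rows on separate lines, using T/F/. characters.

Step 1: 5 trees catch fire, 2 burn out
  TFTTT
  ..FTT
  TFTT.
  TTTF.
  TTT.F
  T.TT.
Step 2: 8 trees catch fire, 5 burn out
  F.FTT
  ...FT
  F.FF.
  TFF..
  TTT..
  T.TT.
Step 3: 5 trees catch fire, 8 burn out
  ...FT
  ....F
  .....
  F....
  TFF..
  T.TT.

...FT
....F
.....
F....
TFF..
T.TT.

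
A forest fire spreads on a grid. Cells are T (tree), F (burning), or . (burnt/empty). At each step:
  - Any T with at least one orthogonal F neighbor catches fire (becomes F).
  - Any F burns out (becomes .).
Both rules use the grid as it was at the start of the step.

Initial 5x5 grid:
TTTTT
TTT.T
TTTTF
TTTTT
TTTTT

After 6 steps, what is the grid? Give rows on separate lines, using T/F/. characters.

Step 1: 3 trees catch fire, 1 burn out
  TTTTT
  TTT.F
  TTTF.
  TTTTF
  TTTTT
Step 2: 4 trees catch fire, 3 burn out
  TTTTF
  TTT..
  TTF..
  TTTF.
  TTTTF
Step 3: 5 trees catch fire, 4 burn out
  TTTF.
  TTF..
  TF...
  TTF..
  TTTF.
Step 4: 5 trees catch fire, 5 burn out
  TTF..
  TF...
  F....
  TF...
  TTF..
Step 5: 4 trees catch fire, 5 burn out
  TF...
  F....
  .....
  F....
  TF...
Step 6: 2 trees catch fire, 4 burn out
  F....
  .....
  .....
  .....
  F....

F....
.....
.....
.....
F....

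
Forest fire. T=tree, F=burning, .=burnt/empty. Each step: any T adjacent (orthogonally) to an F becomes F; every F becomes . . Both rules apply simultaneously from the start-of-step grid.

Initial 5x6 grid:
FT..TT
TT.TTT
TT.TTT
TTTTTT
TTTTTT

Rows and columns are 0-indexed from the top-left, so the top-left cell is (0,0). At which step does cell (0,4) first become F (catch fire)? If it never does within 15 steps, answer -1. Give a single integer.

Step 1: cell (0,4)='T' (+2 fires, +1 burnt)
Step 2: cell (0,4)='T' (+2 fires, +2 burnt)
Step 3: cell (0,4)='T' (+2 fires, +2 burnt)
Step 4: cell (0,4)='T' (+2 fires, +2 burnt)
Step 5: cell (0,4)='T' (+2 fires, +2 burnt)
Step 6: cell (0,4)='T' (+2 fires, +2 burnt)
Step 7: cell (0,4)='T' (+3 fires, +2 burnt)
Step 8: cell (0,4)='T' (+4 fires, +3 burnt)
Step 9: cell (0,4)='T' (+3 fires, +4 burnt)
Step 10: cell (0,4)='F' (+2 fires, +3 burnt)
  -> target ignites at step 10
Step 11: cell (0,4)='.' (+1 fires, +2 burnt)
Step 12: cell (0,4)='.' (+0 fires, +1 burnt)
  fire out at step 12

10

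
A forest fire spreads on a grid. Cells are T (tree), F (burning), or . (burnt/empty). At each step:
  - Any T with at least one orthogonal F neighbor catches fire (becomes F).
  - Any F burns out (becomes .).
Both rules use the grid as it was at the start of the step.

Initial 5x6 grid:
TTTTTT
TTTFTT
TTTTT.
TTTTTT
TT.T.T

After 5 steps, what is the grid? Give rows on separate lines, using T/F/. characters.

Step 1: 4 trees catch fire, 1 burn out
  TTTFTT
  TTF.FT
  TTTFT.
  TTTTTT
  TT.T.T
Step 2: 7 trees catch fire, 4 burn out
  TTF.FT
  TF...F
  TTF.F.
  TTTFTT
  TT.T.T
Step 3: 7 trees catch fire, 7 burn out
  TF...F
  F.....
  TF....
  TTF.FT
  TT.F.T
Step 4: 4 trees catch fire, 7 burn out
  F.....
  ......
  F.....
  TF...F
  TT...T
Step 5: 3 trees catch fire, 4 burn out
  ......
  ......
  ......
  F.....
  TF...F

......
......
......
F.....
TF...F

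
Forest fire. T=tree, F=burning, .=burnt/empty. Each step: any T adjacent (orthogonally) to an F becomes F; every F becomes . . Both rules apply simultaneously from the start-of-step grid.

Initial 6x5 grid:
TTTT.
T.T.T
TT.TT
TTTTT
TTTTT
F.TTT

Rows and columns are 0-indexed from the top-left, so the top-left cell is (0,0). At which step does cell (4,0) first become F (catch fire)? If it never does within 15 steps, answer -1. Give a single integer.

Step 1: cell (4,0)='F' (+1 fires, +1 burnt)
  -> target ignites at step 1
Step 2: cell (4,0)='.' (+2 fires, +1 burnt)
Step 3: cell (4,0)='.' (+3 fires, +2 burnt)
Step 4: cell (4,0)='.' (+5 fires, +3 burnt)
Step 5: cell (4,0)='.' (+4 fires, +5 burnt)
Step 6: cell (4,0)='.' (+4 fires, +4 burnt)
Step 7: cell (4,0)='.' (+2 fires, +4 burnt)
Step 8: cell (4,0)='.' (+3 fires, +2 burnt)
Step 9: cell (4,0)='.' (+0 fires, +3 burnt)
  fire out at step 9

1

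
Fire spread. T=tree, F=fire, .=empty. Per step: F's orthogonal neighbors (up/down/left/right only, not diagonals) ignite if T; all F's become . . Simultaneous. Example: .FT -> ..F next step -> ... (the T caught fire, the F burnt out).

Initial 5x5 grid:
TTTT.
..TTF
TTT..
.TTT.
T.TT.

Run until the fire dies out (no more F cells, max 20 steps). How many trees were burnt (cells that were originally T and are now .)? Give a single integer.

Step 1: +1 fires, +1 burnt (F count now 1)
Step 2: +2 fires, +1 burnt (F count now 2)
Step 3: +2 fires, +2 burnt (F count now 2)
Step 4: +3 fires, +2 burnt (F count now 3)
Step 5: +5 fires, +3 burnt (F count now 5)
Step 6: +1 fires, +5 burnt (F count now 1)
Step 7: +0 fires, +1 burnt (F count now 0)
Fire out after step 7
Initially T: 15, now '.': 24
Total burnt (originally-T cells now '.'): 14

Answer: 14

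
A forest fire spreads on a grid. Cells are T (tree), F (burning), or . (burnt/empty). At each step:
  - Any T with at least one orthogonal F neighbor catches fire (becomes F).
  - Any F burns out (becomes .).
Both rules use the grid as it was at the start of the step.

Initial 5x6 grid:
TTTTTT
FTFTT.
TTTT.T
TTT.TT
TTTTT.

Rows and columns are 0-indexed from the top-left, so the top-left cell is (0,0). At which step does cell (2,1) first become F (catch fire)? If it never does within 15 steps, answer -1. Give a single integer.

Step 1: cell (2,1)='T' (+6 fires, +2 burnt)
Step 2: cell (2,1)='F' (+7 fires, +6 burnt)
  -> target ignites at step 2
Step 3: cell (2,1)='.' (+4 fires, +7 burnt)
Step 4: cell (2,1)='.' (+3 fires, +4 burnt)
Step 5: cell (2,1)='.' (+1 fires, +3 burnt)
Step 6: cell (2,1)='.' (+1 fires, +1 burnt)
Step 7: cell (2,1)='.' (+1 fires, +1 burnt)
Step 8: cell (2,1)='.' (+1 fires, +1 burnt)
Step 9: cell (2,1)='.' (+0 fires, +1 burnt)
  fire out at step 9

2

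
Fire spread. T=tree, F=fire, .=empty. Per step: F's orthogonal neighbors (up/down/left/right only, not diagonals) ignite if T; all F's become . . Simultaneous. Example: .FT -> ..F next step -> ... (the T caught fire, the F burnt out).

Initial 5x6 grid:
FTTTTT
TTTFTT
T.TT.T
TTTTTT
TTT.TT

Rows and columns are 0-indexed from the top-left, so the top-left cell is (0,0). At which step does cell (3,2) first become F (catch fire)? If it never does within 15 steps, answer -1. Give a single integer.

Step 1: cell (3,2)='T' (+6 fires, +2 burnt)
Step 2: cell (3,2)='T' (+7 fires, +6 burnt)
Step 3: cell (3,2)='F' (+5 fires, +7 burnt)
  -> target ignites at step 3
Step 4: cell (3,2)='.' (+5 fires, +5 burnt)
Step 5: cell (3,2)='.' (+2 fires, +5 burnt)
Step 6: cell (3,2)='.' (+0 fires, +2 burnt)
  fire out at step 6

3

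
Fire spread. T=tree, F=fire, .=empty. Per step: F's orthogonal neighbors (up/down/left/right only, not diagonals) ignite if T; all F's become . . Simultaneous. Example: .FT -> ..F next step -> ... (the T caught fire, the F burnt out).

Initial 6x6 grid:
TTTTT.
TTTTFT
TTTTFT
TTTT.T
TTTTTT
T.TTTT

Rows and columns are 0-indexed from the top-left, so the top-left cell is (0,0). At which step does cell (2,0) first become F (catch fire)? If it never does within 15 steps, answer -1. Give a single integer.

Step 1: cell (2,0)='T' (+5 fires, +2 burnt)
Step 2: cell (2,0)='T' (+5 fires, +5 burnt)
Step 3: cell (2,0)='T' (+6 fires, +5 burnt)
Step 4: cell (2,0)='F' (+8 fires, +6 burnt)
  -> target ignites at step 4
Step 5: cell (2,0)='.' (+5 fires, +8 burnt)
Step 6: cell (2,0)='.' (+1 fires, +5 burnt)
Step 7: cell (2,0)='.' (+1 fires, +1 burnt)
Step 8: cell (2,0)='.' (+0 fires, +1 burnt)
  fire out at step 8

4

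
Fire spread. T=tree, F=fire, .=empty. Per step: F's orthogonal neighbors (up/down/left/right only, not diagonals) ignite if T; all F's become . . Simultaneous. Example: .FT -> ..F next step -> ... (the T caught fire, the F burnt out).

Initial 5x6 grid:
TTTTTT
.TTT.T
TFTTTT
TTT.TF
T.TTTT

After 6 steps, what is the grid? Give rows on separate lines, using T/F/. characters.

Step 1: 7 trees catch fire, 2 burn out
  TTTTTT
  .FTT.T
  F.FTTF
  TFT.F.
  T.TTTF
Step 2: 8 trees catch fire, 7 burn out
  TFTTTT
  ..FT.F
  ...FF.
  F.F...
  T.TTF.
Step 3: 7 trees catch fire, 8 burn out
  F.FTTF
  ...F..
  ......
  ......
  F.FF..
Step 4: 2 trees catch fire, 7 burn out
  ...FF.
  ......
  ......
  ......
  ......
Step 5: 0 trees catch fire, 2 burn out
  ......
  ......
  ......
  ......
  ......
Step 6: 0 trees catch fire, 0 burn out
  ......
  ......
  ......
  ......
  ......

......
......
......
......
......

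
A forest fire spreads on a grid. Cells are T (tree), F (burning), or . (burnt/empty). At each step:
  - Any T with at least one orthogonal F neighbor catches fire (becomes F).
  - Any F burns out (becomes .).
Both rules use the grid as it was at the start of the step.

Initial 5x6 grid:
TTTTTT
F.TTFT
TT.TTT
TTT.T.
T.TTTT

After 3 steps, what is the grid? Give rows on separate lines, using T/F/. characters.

Step 1: 6 trees catch fire, 2 burn out
  FTTTFT
  ..TF.F
  FT.TFT
  TTT.T.
  T.TTTT
Step 2: 9 trees catch fire, 6 burn out
  .FTF.F
  ..F...
  .F.F.F
  FTT.F.
  T.TTTT
Step 3: 4 trees catch fire, 9 burn out
  ..F...
  ......
  ......
  .FT...
  F.TTFT

..F...
......
......
.FT...
F.TTFT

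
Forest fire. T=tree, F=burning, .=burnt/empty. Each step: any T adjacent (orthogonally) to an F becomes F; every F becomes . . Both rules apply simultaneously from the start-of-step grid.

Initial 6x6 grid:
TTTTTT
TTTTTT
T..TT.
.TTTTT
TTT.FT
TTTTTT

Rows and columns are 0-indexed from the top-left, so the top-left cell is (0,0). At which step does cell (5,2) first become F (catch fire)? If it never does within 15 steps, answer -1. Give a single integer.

Step 1: cell (5,2)='T' (+3 fires, +1 burnt)
Step 2: cell (5,2)='T' (+5 fires, +3 burnt)
Step 3: cell (5,2)='F' (+4 fires, +5 burnt)
  -> target ignites at step 3
Step 4: cell (5,2)='.' (+6 fires, +4 burnt)
Step 5: cell (5,2)='.' (+5 fires, +6 burnt)
Step 6: cell (5,2)='.' (+3 fires, +5 burnt)
Step 7: cell (5,2)='.' (+2 fires, +3 burnt)
Step 8: cell (5,2)='.' (+2 fires, +2 burnt)
Step 9: cell (5,2)='.' (+0 fires, +2 burnt)
  fire out at step 9

3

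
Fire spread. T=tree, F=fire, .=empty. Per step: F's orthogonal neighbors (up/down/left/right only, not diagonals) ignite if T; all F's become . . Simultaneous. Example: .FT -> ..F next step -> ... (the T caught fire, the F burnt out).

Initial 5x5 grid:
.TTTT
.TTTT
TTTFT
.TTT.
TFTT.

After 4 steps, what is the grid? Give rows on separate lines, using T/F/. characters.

Step 1: 7 trees catch fire, 2 burn out
  .TTTT
  .TTFT
  TTF.F
  .FTF.
  F.FT.
Step 2: 6 trees catch fire, 7 burn out
  .TTFT
  .TF.F
  TF...
  ..F..
  ...F.
Step 3: 4 trees catch fire, 6 burn out
  .TF.F
  .F...
  F....
  .....
  .....
Step 4: 1 trees catch fire, 4 burn out
  .F...
  .....
  .....
  .....
  .....

.F...
.....
.....
.....
.....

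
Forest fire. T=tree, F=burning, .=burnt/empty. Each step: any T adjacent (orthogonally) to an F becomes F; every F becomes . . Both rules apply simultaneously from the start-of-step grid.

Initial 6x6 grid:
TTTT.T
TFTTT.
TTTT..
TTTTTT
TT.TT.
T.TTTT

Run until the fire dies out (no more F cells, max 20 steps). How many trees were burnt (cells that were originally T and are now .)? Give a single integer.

Step 1: +4 fires, +1 burnt (F count now 4)
Step 2: +6 fires, +4 burnt (F count now 6)
Step 3: +6 fires, +6 burnt (F count now 6)
Step 4: +2 fires, +6 burnt (F count now 2)
Step 5: +3 fires, +2 burnt (F count now 3)
Step 6: +3 fires, +3 burnt (F count now 3)
Step 7: +2 fires, +3 burnt (F count now 2)
Step 8: +1 fires, +2 burnt (F count now 1)
Step 9: +0 fires, +1 burnt (F count now 0)
Fire out after step 9
Initially T: 28, now '.': 35
Total burnt (originally-T cells now '.'): 27

Answer: 27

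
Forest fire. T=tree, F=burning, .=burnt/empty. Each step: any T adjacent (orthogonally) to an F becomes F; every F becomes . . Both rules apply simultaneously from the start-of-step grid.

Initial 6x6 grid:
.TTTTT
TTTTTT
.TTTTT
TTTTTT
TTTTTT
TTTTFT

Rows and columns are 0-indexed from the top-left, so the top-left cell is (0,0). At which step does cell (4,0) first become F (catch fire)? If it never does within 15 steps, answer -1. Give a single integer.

Step 1: cell (4,0)='T' (+3 fires, +1 burnt)
Step 2: cell (4,0)='T' (+4 fires, +3 burnt)
Step 3: cell (4,0)='T' (+5 fires, +4 burnt)
Step 4: cell (4,0)='T' (+6 fires, +5 burnt)
Step 5: cell (4,0)='F' (+6 fires, +6 burnt)
  -> target ignites at step 5
Step 6: cell (4,0)='.' (+5 fires, +6 burnt)
Step 7: cell (4,0)='.' (+2 fires, +5 burnt)
Step 8: cell (4,0)='.' (+2 fires, +2 burnt)
Step 9: cell (4,0)='.' (+0 fires, +2 burnt)
  fire out at step 9

5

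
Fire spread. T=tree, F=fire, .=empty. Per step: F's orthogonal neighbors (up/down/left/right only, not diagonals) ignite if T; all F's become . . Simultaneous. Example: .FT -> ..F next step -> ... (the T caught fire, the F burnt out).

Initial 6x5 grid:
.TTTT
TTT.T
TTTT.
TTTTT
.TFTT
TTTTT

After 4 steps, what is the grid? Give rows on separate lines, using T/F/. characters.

Step 1: 4 trees catch fire, 1 burn out
  .TTTT
  TTT.T
  TTTT.
  TTFTT
  .F.FT
  TTFTT
Step 2: 6 trees catch fire, 4 burn out
  .TTTT
  TTT.T
  TTFT.
  TF.FT
  ....F
  TF.FT
Step 3: 7 trees catch fire, 6 burn out
  .TTTT
  TTF.T
  TF.F.
  F...F
  .....
  F...F
Step 4: 3 trees catch fire, 7 burn out
  .TFTT
  TF..T
  F....
  .....
  .....
  .....

.TFTT
TF..T
F....
.....
.....
.....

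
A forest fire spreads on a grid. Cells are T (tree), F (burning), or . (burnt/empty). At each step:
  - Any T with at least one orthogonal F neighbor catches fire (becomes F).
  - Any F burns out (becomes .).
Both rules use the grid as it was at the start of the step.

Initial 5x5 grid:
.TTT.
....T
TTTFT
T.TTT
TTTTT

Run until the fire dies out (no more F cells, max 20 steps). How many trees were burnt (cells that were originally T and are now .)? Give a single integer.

Answer: 14

Derivation:
Step 1: +3 fires, +1 burnt (F count now 3)
Step 2: +5 fires, +3 burnt (F count now 5)
Step 3: +3 fires, +5 burnt (F count now 3)
Step 4: +2 fires, +3 burnt (F count now 2)
Step 5: +1 fires, +2 burnt (F count now 1)
Step 6: +0 fires, +1 burnt (F count now 0)
Fire out after step 6
Initially T: 17, now '.': 22
Total burnt (originally-T cells now '.'): 14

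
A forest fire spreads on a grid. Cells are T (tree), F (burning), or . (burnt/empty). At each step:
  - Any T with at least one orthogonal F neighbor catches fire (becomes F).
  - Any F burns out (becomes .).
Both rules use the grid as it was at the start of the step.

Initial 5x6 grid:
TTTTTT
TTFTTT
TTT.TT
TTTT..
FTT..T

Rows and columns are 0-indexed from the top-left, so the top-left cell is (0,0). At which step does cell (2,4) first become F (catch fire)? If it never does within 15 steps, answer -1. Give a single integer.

Step 1: cell (2,4)='T' (+6 fires, +2 burnt)
Step 2: cell (2,4)='T' (+9 fires, +6 burnt)
Step 3: cell (2,4)='F' (+5 fires, +9 burnt)
  -> target ignites at step 3
Step 4: cell (2,4)='.' (+2 fires, +5 burnt)
Step 5: cell (2,4)='.' (+0 fires, +2 burnt)
  fire out at step 5

3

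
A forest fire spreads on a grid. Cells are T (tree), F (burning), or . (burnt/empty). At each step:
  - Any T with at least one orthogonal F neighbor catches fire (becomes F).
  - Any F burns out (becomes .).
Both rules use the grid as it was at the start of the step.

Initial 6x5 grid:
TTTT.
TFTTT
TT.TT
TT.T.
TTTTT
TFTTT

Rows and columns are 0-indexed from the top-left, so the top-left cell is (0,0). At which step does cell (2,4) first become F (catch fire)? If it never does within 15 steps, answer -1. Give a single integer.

Step 1: cell (2,4)='T' (+7 fires, +2 burnt)
Step 2: cell (2,4)='T' (+8 fires, +7 burnt)
Step 3: cell (2,4)='T' (+6 fires, +8 burnt)
Step 4: cell (2,4)='F' (+3 fires, +6 burnt)
  -> target ignites at step 4
Step 5: cell (2,4)='.' (+0 fires, +3 burnt)
  fire out at step 5

4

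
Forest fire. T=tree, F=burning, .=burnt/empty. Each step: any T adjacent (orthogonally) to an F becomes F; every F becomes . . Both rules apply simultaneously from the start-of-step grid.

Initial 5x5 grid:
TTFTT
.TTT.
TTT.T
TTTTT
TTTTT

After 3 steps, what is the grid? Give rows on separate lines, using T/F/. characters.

Step 1: 3 trees catch fire, 1 burn out
  TF.FT
  .TFT.
  TTT.T
  TTTTT
  TTTTT
Step 2: 5 trees catch fire, 3 burn out
  F...F
  .F.F.
  TTF.T
  TTTTT
  TTTTT
Step 3: 2 trees catch fire, 5 burn out
  .....
  .....
  TF..T
  TTFTT
  TTTTT

.....
.....
TF..T
TTFTT
TTTTT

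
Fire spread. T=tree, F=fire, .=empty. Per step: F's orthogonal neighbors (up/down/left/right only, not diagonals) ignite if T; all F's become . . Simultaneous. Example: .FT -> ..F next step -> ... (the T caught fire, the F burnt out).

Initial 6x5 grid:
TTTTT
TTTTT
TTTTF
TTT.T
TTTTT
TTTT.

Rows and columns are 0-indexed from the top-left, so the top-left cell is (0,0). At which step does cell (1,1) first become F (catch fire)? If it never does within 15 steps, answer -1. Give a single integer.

Step 1: cell (1,1)='T' (+3 fires, +1 burnt)
Step 2: cell (1,1)='T' (+4 fires, +3 burnt)
Step 3: cell (1,1)='T' (+5 fires, +4 burnt)
Step 4: cell (1,1)='F' (+6 fires, +5 burnt)
  -> target ignites at step 4
Step 5: cell (1,1)='.' (+5 fires, +6 burnt)
Step 6: cell (1,1)='.' (+3 fires, +5 burnt)
Step 7: cell (1,1)='.' (+1 fires, +3 burnt)
Step 8: cell (1,1)='.' (+0 fires, +1 burnt)
  fire out at step 8

4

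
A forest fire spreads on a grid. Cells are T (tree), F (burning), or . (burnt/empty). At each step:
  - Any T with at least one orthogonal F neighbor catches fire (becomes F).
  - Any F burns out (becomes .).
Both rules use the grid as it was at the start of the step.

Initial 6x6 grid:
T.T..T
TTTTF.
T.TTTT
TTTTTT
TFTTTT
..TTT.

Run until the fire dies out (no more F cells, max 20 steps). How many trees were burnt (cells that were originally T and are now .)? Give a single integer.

Step 1: +5 fires, +2 burnt (F count now 5)
Step 2: +8 fires, +5 burnt (F count now 8)
Step 3: +8 fires, +8 burnt (F count now 8)
Step 4: +3 fires, +8 burnt (F count now 3)
Step 5: +1 fires, +3 burnt (F count now 1)
Step 6: +0 fires, +1 burnt (F count now 0)
Fire out after step 6
Initially T: 26, now '.': 35
Total burnt (originally-T cells now '.'): 25

Answer: 25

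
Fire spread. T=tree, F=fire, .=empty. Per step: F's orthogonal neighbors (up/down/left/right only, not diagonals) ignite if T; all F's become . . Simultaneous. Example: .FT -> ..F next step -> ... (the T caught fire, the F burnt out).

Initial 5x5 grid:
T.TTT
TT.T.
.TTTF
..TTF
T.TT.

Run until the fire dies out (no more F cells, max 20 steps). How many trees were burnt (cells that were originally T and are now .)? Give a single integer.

Step 1: +2 fires, +2 burnt (F count now 2)
Step 2: +4 fires, +2 burnt (F count now 4)
Step 3: +3 fires, +4 burnt (F count now 3)
Step 4: +3 fires, +3 burnt (F count now 3)
Step 5: +1 fires, +3 burnt (F count now 1)
Step 6: +1 fires, +1 burnt (F count now 1)
Step 7: +0 fires, +1 burnt (F count now 0)
Fire out after step 7
Initially T: 15, now '.': 24
Total burnt (originally-T cells now '.'): 14

Answer: 14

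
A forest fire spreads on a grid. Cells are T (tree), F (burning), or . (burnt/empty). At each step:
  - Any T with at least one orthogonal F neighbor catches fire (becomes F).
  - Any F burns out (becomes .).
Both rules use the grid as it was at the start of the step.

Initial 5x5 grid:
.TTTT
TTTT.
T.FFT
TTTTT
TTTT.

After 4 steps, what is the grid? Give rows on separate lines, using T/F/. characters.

Step 1: 5 trees catch fire, 2 burn out
  .TTTT
  TTFF.
  T...F
  TTFFT
  TTTT.
Step 2: 7 trees catch fire, 5 burn out
  .TFFT
  TF...
  T....
  TF..F
  TTFF.
Step 3: 5 trees catch fire, 7 burn out
  .F..F
  F....
  T....
  F....
  TF...
Step 4: 2 trees catch fire, 5 burn out
  .....
  .....
  F....
  .....
  F....

.....
.....
F....
.....
F....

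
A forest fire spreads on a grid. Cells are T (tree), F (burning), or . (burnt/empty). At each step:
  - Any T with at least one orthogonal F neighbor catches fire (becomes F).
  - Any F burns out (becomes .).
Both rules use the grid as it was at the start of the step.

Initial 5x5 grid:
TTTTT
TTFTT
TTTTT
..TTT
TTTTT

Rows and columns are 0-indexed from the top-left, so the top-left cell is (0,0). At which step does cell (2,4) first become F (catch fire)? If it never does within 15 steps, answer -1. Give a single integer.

Step 1: cell (2,4)='T' (+4 fires, +1 burnt)
Step 2: cell (2,4)='T' (+7 fires, +4 burnt)
Step 3: cell (2,4)='F' (+6 fires, +7 burnt)
  -> target ignites at step 3
Step 4: cell (2,4)='.' (+3 fires, +6 burnt)
Step 5: cell (2,4)='.' (+2 fires, +3 burnt)
Step 6: cell (2,4)='.' (+0 fires, +2 burnt)
  fire out at step 6

3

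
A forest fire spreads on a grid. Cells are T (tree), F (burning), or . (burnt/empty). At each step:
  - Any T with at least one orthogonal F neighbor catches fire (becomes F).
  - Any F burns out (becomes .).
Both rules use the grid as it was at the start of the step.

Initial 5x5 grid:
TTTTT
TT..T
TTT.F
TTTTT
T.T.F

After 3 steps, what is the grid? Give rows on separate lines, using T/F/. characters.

Step 1: 2 trees catch fire, 2 burn out
  TTTTT
  TT..F
  TTT..
  TTTTF
  T.T..
Step 2: 2 trees catch fire, 2 burn out
  TTTTF
  TT...
  TTT..
  TTTF.
  T.T..
Step 3: 2 trees catch fire, 2 burn out
  TTTF.
  TT...
  TTT..
  TTF..
  T.T..

TTTF.
TT...
TTT..
TTF..
T.T..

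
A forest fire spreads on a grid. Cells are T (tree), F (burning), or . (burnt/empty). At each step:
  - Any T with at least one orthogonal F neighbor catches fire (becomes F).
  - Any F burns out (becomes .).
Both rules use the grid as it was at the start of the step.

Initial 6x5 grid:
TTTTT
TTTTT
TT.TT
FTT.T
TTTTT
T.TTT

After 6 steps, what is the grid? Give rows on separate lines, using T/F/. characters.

Step 1: 3 trees catch fire, 1 burn out
  TTTTT
  TTTTT
  FT.TT
  .FT.T
  FTTTT
  T.TTT
Step 2: 5 trees catch fire, 3 burn out
  TTTTT
  FTTTT
  .F.TT
  ..F.T
  .FTTT
  F.TTT
Step 3: 3 trees catch fire, 5 burn out
  FTTTT
  .FTTT
  ...TT
  ....T
  ..FTT
  ..TTT
Step 4: 4 trees catch fire, 3 burn out
  .FTTT
  ..FTT
  ...TT
  ....T
  ...FT
  ..FTT
Step 5: 4 trees catch fire, 4 burn out
  ..FTT
  ...FT
  ...TT
  ....T
  ....F
  ...FT
Step 6: 5 trees catch fire, 4 burn out
  ...FT
  ....F
  ...FT
  ....F
  .....
  ....F

...FT
....F
...FT
....F
.....
....F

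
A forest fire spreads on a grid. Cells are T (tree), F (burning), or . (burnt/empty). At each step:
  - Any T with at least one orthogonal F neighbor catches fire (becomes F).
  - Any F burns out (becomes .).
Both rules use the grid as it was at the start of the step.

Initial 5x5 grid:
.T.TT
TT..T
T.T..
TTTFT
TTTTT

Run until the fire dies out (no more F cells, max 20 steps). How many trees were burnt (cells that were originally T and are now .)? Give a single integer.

Step 1: +3 fires, +1 burnt (F count now 3)
Step 2: +4 fires, +3 burnt (F count now 4)
Step 3: +2 fires, +4 burnt (F count now 2)
Step 4: +2 fires, +2 burnt (F count now 2)
Step 5: +1 fires, +2 burnt (F count now 1)
Step 6: +1 fires, +1 burnt (F count now 1)
Step 7: +1 fires, +1 burnt (F count now 1)
Step 8: +0 fires, +1 burnt (F count now 0)
Fire out after step 8
Initially T: 17, now '.': 22
Total burnt (originally-T cells now '.'): 14

Answer: 14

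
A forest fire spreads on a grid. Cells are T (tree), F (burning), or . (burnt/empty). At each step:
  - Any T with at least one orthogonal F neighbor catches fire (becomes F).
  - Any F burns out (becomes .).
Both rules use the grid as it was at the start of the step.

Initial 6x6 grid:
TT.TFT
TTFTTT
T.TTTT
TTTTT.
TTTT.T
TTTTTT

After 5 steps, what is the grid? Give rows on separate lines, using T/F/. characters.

Step 1: 6 trees catch fire, 2 burn out
  TT.F.F
  TF.FFT
  T.FTTT
  TTTTT.
  TTTT.T
  TTTTTT
Step 2: 6 trees catch fire, 6 burn out
  TF....
  F....F
  T..FFT
  TTFTT.
  TTTT.T
  TTTTTT
Step 3: 7 trees catch fire, 6 burn out
  F.....
  ......
  F....F
  TF.FF.
  TTFT.T
  TTTTTT
Step 4: 4 trees catch fire, 7 burn out
  ......
  ......
  ......
  F.....
  TF.F.T
  TTFTTT
Step 5: 3 trees catch fire, 4 burn out
  ......
  ......
  ......
  ......
  F....T
  TF.FTT

......
......
......
......
F....T
TF.FTT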